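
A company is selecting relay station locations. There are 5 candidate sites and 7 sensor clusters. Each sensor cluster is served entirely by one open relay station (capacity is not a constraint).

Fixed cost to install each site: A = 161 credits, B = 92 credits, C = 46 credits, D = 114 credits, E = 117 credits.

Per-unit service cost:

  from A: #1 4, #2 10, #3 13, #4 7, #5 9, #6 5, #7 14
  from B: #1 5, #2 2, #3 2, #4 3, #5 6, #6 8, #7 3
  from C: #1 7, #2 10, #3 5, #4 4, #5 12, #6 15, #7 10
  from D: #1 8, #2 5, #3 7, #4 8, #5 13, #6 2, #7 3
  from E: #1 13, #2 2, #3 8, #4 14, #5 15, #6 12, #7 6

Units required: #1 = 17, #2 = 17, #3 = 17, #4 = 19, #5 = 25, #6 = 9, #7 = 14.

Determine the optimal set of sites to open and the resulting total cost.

For any fixed open set, each sensor cluster goes to its cheapest open site; total = fixed + service.
{B}: #1→B 5·17=85, #2→B 2·17=34, #3→B 2·17=34, #4→B 3·19=57, #5→B 6·25=150, #6→B 8·9=72, #7→B 3·14=42. Service 474; fixed 92; total 566.
{B, C}: service 474 + fixed 138 = 612
{B, D}: service 420 + fixed 206 = 626
{A, B, C, D, E}: service 403 + fixed 530 = 933
No other subset beats 566.

Open B only; minimum total cost 566.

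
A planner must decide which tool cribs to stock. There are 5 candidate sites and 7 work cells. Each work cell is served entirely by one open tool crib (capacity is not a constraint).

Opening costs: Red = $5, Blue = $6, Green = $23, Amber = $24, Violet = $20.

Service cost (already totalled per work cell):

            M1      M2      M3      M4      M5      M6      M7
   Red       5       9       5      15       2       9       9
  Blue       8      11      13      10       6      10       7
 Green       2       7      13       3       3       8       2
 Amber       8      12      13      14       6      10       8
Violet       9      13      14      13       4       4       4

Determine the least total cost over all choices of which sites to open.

For any fixed open set, each work cell goes to its cheapest open site; total = fixed + service.
{Red, Green}: M1→Green 2, M2→Green 7, M3→Red 5, M4→Green 3, M5→Red 2, M6→Green 8, M7→Green 2. Service 29; fixed 28; total 57.
{Red, Blue}: M1→Red 5, M2→Red 9, M3→Red 5, M4→Blue 10, M5→Red 2, M6→Red 9, M7→Blue 7. Service 47; fixed 11; total 58.
{Red}: service 54 + fixed 5 = 59
{Red, Blue, Green, Amber, Violet}: M1→Green 2, M2→Green 7, M3→Red 5, M4→Green 3, M5→Red 2, M6→Violet 4, M7→Green 2. Service 25; fixed 78; total 103.
No other subset beats 57.

Minimum total cost: 57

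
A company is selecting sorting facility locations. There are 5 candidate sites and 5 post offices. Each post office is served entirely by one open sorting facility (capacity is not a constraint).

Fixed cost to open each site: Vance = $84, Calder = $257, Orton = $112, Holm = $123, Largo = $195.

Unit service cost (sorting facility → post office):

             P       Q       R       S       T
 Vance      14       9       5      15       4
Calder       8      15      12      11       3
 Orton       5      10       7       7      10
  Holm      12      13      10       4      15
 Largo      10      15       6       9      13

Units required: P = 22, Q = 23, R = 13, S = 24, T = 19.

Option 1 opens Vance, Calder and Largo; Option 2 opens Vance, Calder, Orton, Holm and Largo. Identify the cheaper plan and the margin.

Option 1: {Vance, Calder, Largo}: P→Calder 8·22=176, Q→Vance 9·23=207, R→Vance 5·13=65, S→Largo 9·24=216, T→Calder 3·19=57. Service 721; fixed 536; total 1257.
Option 2: {Vance, Calder, Orton, Holm, Largo}: P→Orton 5·22=110, Q→Vance 9·23=207, R→Vance 5·13=65, S→Holm 4·24=96, T→Calder 3·19=57. Service 535; fixed 771; total 1306.
Difference: |1257 − 1306| = 49.

Option 1 is cheaper by 49.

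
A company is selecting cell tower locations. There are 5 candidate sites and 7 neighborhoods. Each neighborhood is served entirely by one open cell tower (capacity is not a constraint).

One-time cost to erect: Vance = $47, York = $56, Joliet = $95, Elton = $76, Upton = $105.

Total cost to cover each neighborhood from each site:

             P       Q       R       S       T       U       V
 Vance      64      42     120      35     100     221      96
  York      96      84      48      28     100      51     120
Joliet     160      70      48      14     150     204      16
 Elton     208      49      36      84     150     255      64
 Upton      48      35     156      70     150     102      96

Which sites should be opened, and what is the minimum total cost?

Open Vance and York; minimum total cost 532.

For any fixed open set, each neighborhood goes to its cheapest open site; total = fixed + service.
{Vance, York}: P→Vance 64, Q→Vance 42, R→York 48, S→York 28, T→Vance 100, U→York 51, V→Vance 96. Service 429; fixed 103; total 532.
{Vance, York, Joliet}: service 335 + fixed 198 = 533
{York, Joliet}: service 395 + fixed 151 = 546
{Vance, York, Joliet, Elton, Upton}: service 300 + fixed 379 = 679
No other subset beats 532.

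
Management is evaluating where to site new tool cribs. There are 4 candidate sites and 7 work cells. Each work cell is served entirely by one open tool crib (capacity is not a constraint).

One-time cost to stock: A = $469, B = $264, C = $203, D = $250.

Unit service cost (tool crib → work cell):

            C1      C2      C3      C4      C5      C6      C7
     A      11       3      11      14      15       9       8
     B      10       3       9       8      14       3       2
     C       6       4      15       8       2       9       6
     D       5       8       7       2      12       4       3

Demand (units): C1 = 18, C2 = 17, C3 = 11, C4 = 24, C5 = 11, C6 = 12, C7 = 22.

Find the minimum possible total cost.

For any fixed open set, each work cell goes to its cheapest open site; total = fixed + service.
{D}: C1→D 5·18=90, C2→D 8·17=136, C3→D 7·11=77, C4→D 2·24=48, C5→D 12·11=132, C6→D 4·12=48, C7→D 3·22=66. Service 597; fixed 250; total 847.
{C, D}: service 419 + fixed 453 = 872
{B, D}: service 478 + fixed 514 = 992
{A, B, C, D}: C1→D 5·18=90, C2→A 3·17=51, C3→D 7·11=77, C4→D 2·24=48, C5→C 2·11=22, C6→B 3·12=36, C7→B 2·22=44. Service 368; fixed 1186; total 1554.
No other subset beats 847.

Minimum total cost: 847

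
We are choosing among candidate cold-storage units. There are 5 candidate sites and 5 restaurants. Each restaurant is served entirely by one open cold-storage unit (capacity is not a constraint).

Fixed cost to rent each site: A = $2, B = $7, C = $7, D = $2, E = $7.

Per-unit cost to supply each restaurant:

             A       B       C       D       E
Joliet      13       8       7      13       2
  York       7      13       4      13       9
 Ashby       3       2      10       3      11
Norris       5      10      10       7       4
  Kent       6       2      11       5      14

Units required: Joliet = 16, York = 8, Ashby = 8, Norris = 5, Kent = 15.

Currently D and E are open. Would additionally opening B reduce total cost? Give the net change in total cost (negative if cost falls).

Current service cost with {D, E}: 223.
Adding B: each restaurant re-picks its cheapest; new service cost 170, saving 53.
Extra fixed cost: 7. Net change = 7 − 53 = -46.
(Totals: 232 → 186.)

Yes — net change −46 (cost falls by 46).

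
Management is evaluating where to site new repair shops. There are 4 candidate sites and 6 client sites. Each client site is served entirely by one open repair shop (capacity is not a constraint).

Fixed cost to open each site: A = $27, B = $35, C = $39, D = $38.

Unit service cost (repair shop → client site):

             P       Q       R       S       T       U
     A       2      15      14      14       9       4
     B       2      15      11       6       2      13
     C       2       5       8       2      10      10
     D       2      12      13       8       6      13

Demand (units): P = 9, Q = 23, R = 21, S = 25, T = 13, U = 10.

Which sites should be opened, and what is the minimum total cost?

For any fixed open set, each client site goes to its cheapest open site; total = fixed + service.
{A, B, C}: P→A 2·9=18, Q→C 5·23=115, R→C 8·21=168, S→C 2·25=50, T→B 2·13=26, U→A 4·10=40. Service 417; fixed 101; total 518.
{B, C}: P→B 2·9=18, Q→C 5·23=115, R→C 8·21=168, S→C 2·25=50, T→B 2·13=26, U→C 10·10=100. Service 477; fixed 74; total 551.
{A, B, C, D}: P→A 2·9=18, Q→C 5·23=115, R→C 8·21=168, S→C 2·25=50, T→B 2·13=26, U→A 4·10=40. Service 417; fixed 139; total 556.
{A}: service 1164 + fixed 27 = 1191
(All 15 nonempty subsets were checked; A, B and C is lowest.)

Open A, B and C; minimum total cost 518.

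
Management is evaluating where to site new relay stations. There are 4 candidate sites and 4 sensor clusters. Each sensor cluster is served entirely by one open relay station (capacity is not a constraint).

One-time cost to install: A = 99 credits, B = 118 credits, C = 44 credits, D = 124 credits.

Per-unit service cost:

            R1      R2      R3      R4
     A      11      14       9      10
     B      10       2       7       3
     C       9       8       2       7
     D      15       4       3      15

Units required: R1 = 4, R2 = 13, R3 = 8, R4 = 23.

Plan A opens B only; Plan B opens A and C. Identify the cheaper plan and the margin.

Plan A is cheaper by 151.

Plan A: {B}: R1→B 10·4=40, R2→B 2·13=26, R3→B 7·8=56, R4→B 3·23=69. Service 191; fixed 118; total 309.
Plan B: {A, C}: R1→C 9·4=36, R2→C 8·13=104, R3→C 2·8=16, R4→C 7·23=161. Service 317; fixed 143; total 460.
Difference: |309 − 460| = 151.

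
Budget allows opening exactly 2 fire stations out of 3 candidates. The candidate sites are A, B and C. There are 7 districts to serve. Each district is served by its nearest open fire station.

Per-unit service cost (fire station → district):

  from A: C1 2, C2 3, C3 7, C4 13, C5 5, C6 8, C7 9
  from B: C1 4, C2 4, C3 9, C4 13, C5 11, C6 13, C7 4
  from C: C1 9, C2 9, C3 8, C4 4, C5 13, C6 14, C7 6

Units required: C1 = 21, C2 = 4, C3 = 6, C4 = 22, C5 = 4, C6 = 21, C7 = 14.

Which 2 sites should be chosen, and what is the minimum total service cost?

With exactly 2 open, each district uses its cheapest among the chosen.
{A, C}: C1→A 2·21=42, C2→A 3·4=12, C3→A 7·6=42, C4→C 4·22=88, C5→A 5·4=20, C6→A 8·21=168, C7→C 6·14=84. Service cost 456.
{B, C}: service cost 609
{A, B}: service cost 626
Among all 3 size-2 choices, {A, C} is lowest.

Choose A and C; total service cost 456.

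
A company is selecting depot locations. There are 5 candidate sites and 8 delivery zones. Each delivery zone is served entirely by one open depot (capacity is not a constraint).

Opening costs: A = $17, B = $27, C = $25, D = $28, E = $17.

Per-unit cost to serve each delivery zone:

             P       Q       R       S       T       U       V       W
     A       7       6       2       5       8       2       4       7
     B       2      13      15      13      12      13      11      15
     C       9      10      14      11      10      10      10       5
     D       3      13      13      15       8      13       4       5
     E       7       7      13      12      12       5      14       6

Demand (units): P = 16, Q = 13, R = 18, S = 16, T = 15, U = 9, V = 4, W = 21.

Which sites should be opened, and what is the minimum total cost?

For any fixed open set, each delivery zone goes to its cheapest open site; total = fixed + service.
{A, D}: P→D 3·16=48, Q→A 6·13=78, R→A 2·18=36, S→A 5·16=80, T→A 8·15=120, U→A 2·9=18, V→A 4·4=16, W→D 5·21=105. Service 501; fixed 45; total 546.
{A, B, C}: service 485 + fixed 69 = 554
{A, B, D}: P→B 2·16=32, Q→A 6·13=78, R→A 2·18=36, S→A 5·16=80, T→A 8·15=120, U→A 2·9=18, V→A 4·4=16, W→D 5·21=105. Service 485; fixed 72; total 557.
{A, B, C, D, E}: service 485 + fixed 114 = 599
No other subset beats 546.

Open A and D; minimum total cost 546.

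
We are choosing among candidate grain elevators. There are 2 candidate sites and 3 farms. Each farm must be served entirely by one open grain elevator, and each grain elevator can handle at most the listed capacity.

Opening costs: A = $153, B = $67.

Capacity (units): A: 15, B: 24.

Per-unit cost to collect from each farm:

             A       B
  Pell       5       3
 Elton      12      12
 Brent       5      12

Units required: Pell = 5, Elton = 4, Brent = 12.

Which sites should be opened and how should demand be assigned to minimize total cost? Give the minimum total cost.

Minimum total cost: 274

Open {B}: Pell→B 3·5=15, Elton→B 12·4=48, Brent→B 12·12=144.
Loads: B carries 21/24. Service 207; fixed 67; total 274.
Next best feasible plan costs 343.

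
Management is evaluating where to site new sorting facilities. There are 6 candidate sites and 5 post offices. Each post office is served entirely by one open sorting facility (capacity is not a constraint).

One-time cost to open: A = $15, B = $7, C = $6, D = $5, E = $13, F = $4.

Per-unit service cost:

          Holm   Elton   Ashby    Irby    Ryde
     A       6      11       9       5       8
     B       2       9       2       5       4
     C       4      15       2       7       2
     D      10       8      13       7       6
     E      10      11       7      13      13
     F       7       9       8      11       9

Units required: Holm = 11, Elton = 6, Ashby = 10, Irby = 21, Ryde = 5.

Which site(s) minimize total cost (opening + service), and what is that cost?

Open B, C and D; minimum total cost 223.

For any fixed open set, each post office goes to its cheapest open site; total = fixed + service.
{B, C, D}: Holm→B 2·11=22, Elton→D 8·6=48, Ashby→B 2·10=20, Irby→B 5·21=105, Ryde→C 2·5=10. Service 205; fixed 18; total 223.
{B, C}: Holm→B 2·11=22, Elton→B 9·6=54, Ashby→B 2·10=20, Irby→B 5·21=105, Ryde→C 2·5=10. Service 211; fixed 13; total 224.
{B, C, D, F}: service 205 + fixed 22 = 227
{A, B, C, D, E, F}: service 205 + fixed 50 = 255
No other subset beats 223.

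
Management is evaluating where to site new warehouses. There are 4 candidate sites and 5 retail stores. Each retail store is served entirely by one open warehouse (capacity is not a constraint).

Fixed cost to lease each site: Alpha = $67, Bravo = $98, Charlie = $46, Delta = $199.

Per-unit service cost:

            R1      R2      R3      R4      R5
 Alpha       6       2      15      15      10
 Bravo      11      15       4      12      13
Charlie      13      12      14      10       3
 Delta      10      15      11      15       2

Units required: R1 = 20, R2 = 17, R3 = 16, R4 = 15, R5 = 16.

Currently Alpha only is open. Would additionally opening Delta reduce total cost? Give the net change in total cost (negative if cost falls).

Current service cost with {Alpha}: 779.
Adding Delta: each retail store re-picks its cheapest; new service cost 587, saving 192.
Extra fixed cost: 199. Net change = 199 − 192 = 7.
(Totals: 846 → 853.)

No — net change +7 (cost rises by 7).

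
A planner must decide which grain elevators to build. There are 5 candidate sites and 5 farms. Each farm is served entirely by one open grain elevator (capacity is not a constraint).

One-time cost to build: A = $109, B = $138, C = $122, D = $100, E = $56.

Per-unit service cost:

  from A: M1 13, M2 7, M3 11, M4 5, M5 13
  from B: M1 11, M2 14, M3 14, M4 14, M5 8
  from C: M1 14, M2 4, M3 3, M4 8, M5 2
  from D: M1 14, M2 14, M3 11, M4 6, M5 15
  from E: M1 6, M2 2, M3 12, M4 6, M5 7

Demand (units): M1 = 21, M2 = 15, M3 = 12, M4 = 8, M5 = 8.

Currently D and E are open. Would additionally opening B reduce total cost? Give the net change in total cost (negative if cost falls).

No — net change +138 (cost rises by 138).

Current service cost with {D, E}: 392.
Adding B: each farm re-picks its cheapest; new service cost 392, saving 0.
Extra fixed cost: 138. Net change = 138 − 0 = 138.
(Totals: 548 → 686.)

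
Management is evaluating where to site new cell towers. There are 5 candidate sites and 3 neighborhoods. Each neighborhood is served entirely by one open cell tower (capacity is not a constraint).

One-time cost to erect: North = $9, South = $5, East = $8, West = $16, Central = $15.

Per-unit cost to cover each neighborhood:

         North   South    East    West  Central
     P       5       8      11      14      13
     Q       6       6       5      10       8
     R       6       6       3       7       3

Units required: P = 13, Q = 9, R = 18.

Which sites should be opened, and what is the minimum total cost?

For any fixed open set, each neighborhood goes to its cheapest open site; total = fixed + service.
{North, East}: P→North 5·13=65, Q→East 5·9=45, R→East 3·18=54. Service 164; fixed 17; total 181.
{North, South, East}: P→North 5·13=65, Q→East 5·9=45, R→East 3·18=54. Service 164; fixed 22; total 186.
{North, East, Central}: service 164 + fixed 32 = 196
{North, South, East, West, Central}: service 164 + fixed 53 = 217
No other subset beats 181.

Open North and East; minimum total cost 181.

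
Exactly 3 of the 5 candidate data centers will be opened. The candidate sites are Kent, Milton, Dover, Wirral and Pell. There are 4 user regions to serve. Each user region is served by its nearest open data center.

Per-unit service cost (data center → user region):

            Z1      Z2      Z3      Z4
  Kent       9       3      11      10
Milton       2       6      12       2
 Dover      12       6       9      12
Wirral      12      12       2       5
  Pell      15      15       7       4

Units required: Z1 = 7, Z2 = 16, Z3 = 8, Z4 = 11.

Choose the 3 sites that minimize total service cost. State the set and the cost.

Choose Kent, Milton and Wirral; total service cost 100.

With exactly 3 open, each user region uses its cheapest among the chosen.
{Kent, Milton, Wirral}: Z1→Milton 2·7=14, Z2→Kent 3·16=48, Z3→Wirral 2·8=16, Z4→Milton 2·11=22. Service cost 100.
{Kent, Milton, Pell}: service cost 140
{Milton, Dover, Wirral}: service cost 148
Among all 10 size-3 choices, {Kent, Milton, Wirral} is lowest.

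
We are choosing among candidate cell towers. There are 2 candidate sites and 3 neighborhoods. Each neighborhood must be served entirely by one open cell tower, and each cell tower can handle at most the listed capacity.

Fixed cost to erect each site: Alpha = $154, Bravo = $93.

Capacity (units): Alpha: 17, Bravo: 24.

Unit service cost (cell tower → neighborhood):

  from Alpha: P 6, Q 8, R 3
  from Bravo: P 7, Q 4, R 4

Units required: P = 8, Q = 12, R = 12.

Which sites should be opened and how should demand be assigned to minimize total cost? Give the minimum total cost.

Open {Alpha, Bravo}: P→Bravo 7·8=56, Q→Bravo 4·12=48, R→Alpha 3·12=36.
Loads: Alpha carries 12/17, Bravo carries 20/24. Service 140; fixed 247; total 387.
Next best feasible plan costs 391.

Minimum total cost: 387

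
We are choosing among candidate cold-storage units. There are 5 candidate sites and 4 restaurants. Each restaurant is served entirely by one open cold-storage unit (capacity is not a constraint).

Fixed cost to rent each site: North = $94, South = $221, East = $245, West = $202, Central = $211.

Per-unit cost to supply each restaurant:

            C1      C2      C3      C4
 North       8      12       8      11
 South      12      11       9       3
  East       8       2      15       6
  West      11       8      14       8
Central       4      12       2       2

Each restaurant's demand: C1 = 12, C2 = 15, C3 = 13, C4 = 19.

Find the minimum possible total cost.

Minimum total cost: 503

For any fixed open set, each restaurant goes to its cheapest open site; total = fixed + service.
{Central}: C1→Central 4·12=48, C2→Central 12·15=180, C3→Central 2·13=26, C4→Central 2·19=38. Service 292; fixed 211; total 503.
{North, Central}: service 292 + fixed 305 = 597
{East, Central}: C1→Central 4·12=48, C2→East 2·15=30, C3→Central 2·13=26, C4→Central 2·19=38. Service 142; fixed 456; total 598.
{North, South, East, West, Central}: service 142 + fixed 973 = 1115
No other subset beats 503.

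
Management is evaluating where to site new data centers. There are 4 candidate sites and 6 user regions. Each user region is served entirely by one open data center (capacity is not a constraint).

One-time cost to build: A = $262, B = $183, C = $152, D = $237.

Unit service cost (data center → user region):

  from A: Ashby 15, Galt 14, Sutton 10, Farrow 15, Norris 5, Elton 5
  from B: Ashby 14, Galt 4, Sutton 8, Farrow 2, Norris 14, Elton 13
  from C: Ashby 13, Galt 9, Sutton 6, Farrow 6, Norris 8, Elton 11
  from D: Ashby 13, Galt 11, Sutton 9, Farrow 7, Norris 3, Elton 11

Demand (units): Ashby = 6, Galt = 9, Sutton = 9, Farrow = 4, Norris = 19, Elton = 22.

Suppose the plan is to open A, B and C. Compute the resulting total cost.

Total cost: 978

Each user region is assigned to its cheapest site among the open ones.
{A, B, C}: Ashby→C 13·6=78, Galt→B 4·9=36, Sutton→C 6·9=54, Farrow→B 2·4=8, Norris→A 5·19=95, Elton→A 5·22=110. Service 381; fixed 597; total 978.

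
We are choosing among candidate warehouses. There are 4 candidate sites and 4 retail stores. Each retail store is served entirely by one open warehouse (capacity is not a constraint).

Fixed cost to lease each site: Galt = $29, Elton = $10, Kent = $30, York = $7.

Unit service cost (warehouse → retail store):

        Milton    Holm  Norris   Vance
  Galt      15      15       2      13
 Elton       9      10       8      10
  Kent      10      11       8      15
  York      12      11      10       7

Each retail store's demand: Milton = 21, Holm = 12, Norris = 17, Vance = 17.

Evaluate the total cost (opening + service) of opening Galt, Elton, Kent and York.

Total cost: 538

Each retail store is assigned to its cheapest site among the open ones.
{Galt, Elton, Kent, York}: Milton→Elton 9·21=189, Holm→Elton 10·12=120, Norris→Galt 2·17=34, Vance→York 7·17=119. Service 462; fixed 76; total 538.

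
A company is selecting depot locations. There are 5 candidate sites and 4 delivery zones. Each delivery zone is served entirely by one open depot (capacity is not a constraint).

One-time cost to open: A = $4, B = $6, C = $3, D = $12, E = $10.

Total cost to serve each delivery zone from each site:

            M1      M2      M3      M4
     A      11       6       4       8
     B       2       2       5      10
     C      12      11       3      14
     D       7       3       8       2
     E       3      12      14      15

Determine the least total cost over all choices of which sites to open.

For any fixed open set, each delivery zone goes to its cheapest open site; total = fixed + service.
{B}: M1→B 2, M2→B 2, M3→B 5, M4→B 10. Service 19; fixed 6; total 25.
{A, B}: service 16 + fixed 10 = 26
{B, C}: service 17 + fixed 9 = 26
{A, B, C, D, E}: service 9 + fixed 35 = 44
No other subset beats 25.

Minimum total cost: 25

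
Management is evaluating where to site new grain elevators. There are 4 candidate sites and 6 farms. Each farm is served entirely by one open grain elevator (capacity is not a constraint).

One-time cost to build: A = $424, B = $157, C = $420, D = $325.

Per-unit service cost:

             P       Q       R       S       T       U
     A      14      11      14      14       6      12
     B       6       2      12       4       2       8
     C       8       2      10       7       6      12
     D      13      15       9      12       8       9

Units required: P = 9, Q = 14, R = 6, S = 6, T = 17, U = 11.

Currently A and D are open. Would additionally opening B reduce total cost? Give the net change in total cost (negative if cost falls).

Yes — net change −159 (cost falls by 159).

Current service cost with {A, D}: 598.
Adding B: each farm re-picks its cheapest; new service cost 282, saving 316.
Extra fixed cost: 157. Net change = 157 − 316 = -159.
(Totals: 1347 → 1188.)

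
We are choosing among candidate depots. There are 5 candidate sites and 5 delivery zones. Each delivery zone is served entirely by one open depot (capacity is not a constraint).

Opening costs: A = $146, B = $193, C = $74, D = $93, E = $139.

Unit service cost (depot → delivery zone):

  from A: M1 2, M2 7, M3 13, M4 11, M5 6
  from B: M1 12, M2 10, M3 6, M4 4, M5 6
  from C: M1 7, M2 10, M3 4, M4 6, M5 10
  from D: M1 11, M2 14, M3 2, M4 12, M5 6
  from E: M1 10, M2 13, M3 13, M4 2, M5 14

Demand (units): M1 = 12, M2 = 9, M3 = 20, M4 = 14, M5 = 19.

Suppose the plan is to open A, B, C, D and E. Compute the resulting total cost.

Total cost: 914

Each delivery zone is assigned to its cheapest site among the open ones.
{A, B, C, D, E}: M1→A 2·12=24, M2→A 7·9=63, M3→D 2·20=40, M4→E 2·14=28, M5→A 6·19=114. Service 269; fixed 645; total 914.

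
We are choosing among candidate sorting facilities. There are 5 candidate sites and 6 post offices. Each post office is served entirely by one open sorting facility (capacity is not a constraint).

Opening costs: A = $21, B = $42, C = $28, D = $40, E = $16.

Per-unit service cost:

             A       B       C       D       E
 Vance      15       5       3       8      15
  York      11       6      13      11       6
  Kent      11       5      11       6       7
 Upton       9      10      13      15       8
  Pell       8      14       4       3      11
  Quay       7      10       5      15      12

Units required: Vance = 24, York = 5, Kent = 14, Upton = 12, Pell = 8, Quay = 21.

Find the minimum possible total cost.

For any fixed open set, each post office goes to its cheapest open site; total = fixed + service.
{C, E}: Vance→C 3·24=72, York→E 6·5=30, Kent→E 7·14=98, Upton→E 8·12=96, Pell→C 4·8=32, Quay→C 5·21=105. Service 433; fixed 44; total 477.
{B, C, E}: Vance→C 3·24=72, York→B 6·5=30, Kent→B 5·14=70, Upton→E 8·12=96, Pell→C 4·8=32, Quay→C 5·21=105. Service 405; fixed 86; total 491.
{C, D, E}: service 411 + fixed 84 = 495
{A, B, C, D, E}: service 397 + fixed 147 = 544
No other subset beats 477.

Minimum total cost: 477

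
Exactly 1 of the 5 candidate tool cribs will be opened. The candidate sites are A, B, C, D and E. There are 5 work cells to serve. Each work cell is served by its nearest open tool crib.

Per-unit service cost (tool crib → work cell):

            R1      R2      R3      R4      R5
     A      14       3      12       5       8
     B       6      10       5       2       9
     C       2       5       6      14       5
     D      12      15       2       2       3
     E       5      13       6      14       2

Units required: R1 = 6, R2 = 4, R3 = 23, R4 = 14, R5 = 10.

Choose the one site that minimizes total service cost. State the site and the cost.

With exactly 1 open, each work cell uses its cheapest among the chosen.
{D}: R1→D 12·6=72, R2→D 15·4=60, R3→D 2·23=46, R4→D 2·14=28, R5→D 3·10=30. Service cost 236.
{B}: service cost 309
{C}: service cost 416
Among all 5 size-1 choices, {D} is lowest.

Choose D only; total service cost 236.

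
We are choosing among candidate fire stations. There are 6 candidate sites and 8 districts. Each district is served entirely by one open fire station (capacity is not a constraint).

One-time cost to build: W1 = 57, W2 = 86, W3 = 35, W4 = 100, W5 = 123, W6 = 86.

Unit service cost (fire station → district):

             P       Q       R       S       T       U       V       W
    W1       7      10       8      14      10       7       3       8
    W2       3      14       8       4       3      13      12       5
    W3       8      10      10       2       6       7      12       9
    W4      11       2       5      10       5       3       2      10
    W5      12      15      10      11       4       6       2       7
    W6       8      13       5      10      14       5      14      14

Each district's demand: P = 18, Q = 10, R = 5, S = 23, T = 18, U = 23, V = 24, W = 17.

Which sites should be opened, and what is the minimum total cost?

Open W2, W3 and W4; minimum total cost 622.

For any fixed open set, each district goes to its cheapest open site; total = fixed + service.
{W2, W3, W4}: P→W2 3·18=54, Q→W4 2·10=20, R→W4 5·5=25, S→W3 2·23=46, T→W2 3·18=54, U→W4 3·23=69, V→W4 2·24=48, W→W2 5·17=85. Service 401; fixed 221; total 622.
{W2, W4}: service 447 + fixed 186 = 633
{W1, W2, W3, W4}: P→W2 3·18=54, Q→W4 2·10=20, R→W4 5·5=25, S→W3 2·23=46, T→W2 3·18=54, U→W4 3·23=69, V→W4 2·24=48, W→W2 5·17=85. Service 401; fixed 278; total 679.
{W1, W2, W3, W4, W5, W6}: P→W2 3·18=54, Q→W4 2·10=20, R→W4 5·5=25, S→W3 2·23=46, T→W2 3·18=54, U→W4 3·23=69, V→W4 2·24=48, W→W2 5·17=85. Service 401; fixed 487; total 888.
No other subset beats 622.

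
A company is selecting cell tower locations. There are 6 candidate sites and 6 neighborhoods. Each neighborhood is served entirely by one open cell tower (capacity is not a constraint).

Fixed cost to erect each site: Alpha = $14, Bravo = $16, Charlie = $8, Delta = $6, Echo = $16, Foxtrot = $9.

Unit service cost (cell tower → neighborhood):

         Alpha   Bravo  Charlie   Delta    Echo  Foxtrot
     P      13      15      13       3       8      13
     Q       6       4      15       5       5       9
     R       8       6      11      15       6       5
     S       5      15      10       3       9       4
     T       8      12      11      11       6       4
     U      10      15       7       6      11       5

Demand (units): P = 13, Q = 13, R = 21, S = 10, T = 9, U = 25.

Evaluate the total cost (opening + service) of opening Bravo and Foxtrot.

Total cost: 552

Each neighborhood is assigned to its cheapest site among the open ones.
{Bravo, Foxtrot}: P→Foxtrot 13·13=169, Q→Bravo 4·13=52, R→Foxtrot 5·21=105, S→Foxtrot 4·10=40, T→Foxtrot 4·9=36, U→Foxtrot 5·25=125. Service 527; fixed 25; total 552.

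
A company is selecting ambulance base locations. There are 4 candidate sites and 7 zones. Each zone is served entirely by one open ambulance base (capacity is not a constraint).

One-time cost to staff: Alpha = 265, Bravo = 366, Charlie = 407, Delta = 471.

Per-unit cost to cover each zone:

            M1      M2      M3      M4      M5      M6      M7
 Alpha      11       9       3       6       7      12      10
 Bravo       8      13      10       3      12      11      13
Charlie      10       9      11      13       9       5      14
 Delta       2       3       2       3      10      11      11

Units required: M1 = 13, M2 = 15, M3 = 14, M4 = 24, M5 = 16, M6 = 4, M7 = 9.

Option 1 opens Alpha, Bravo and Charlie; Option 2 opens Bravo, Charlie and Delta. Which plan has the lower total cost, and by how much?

Option 1 is cheaper by 65.

Option 1: {Alpha, Bravo, Charlie}: M1→Bravo 8·13=104, M2→Alpha 9·15=135, M3→Alpha 3·14=42, M4→Bravo 3·24=72, M5→Alpha 7·16=112, M6→Charlie 5·4=20, M7→Alpha 10·9=90. Service 575; fixed 1038; total 1613.
Option 2: {Bravo, Charlie, Delta}: M1→Delta 2·13=26, M2→Delta 3·15=45, M3→Delta 2·14=28, M4→Bravo 3·24=72, M5→Charlie 9·16=144, M6→Charlie 5·4=20, M7→Delta 11·9=99. Service 434; fixed 1244; total 1678.
Difference: |1613 − 1678| = 65.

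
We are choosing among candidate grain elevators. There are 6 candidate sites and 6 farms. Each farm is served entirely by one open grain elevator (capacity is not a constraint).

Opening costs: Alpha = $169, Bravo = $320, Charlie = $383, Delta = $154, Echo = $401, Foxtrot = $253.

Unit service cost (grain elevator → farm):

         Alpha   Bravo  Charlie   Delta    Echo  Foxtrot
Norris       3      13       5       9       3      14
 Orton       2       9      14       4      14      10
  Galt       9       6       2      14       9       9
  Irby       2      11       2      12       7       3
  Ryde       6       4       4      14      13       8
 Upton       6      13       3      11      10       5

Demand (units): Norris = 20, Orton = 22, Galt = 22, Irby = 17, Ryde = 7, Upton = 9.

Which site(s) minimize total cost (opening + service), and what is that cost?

For any fixed open set, each farm goes to its cheapest open site; total = fixed + service.
{Alpha}: Norris→Alpha 3·20=60, Orton→Alpha 2·22=44, Galt→Alpha 9·22=198, Irby→Alpha 2·17=34, Ryde→Alpha 6·7=42, Upton→Alpha 6·9=54. Service 432; fixed 169; total 601.
{Alpha, Delta}: Norris→Alpha 3·20=60, Orton→Alpha 2·22=44, Galt→Alpha 9·22=198, Irby→Alpha 2·17=34, Ryde→Alpha 6·7=42, Upton→Alpha 6·9=54. Service 432; fixed 323; total 755.
{Alpha, Charlie}: service 237 + fixed 552 = 789
{Alpha, Bravo, Charlie, Delta, Echo, Foxtrot}: service 237 + fixed 1680 = 1917
No other subset beats 601.

Open Alpha only; minimum total cost 601.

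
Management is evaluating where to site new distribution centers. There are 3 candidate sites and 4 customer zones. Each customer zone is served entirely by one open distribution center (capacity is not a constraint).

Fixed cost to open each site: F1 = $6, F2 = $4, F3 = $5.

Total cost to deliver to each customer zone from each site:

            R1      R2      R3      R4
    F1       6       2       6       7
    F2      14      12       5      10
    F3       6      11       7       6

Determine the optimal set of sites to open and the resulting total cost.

For any fixed open set, each customer zone goes to its cheapest open site; total = fixed + service.
{F1}: R1→F1 6, R2→F1 2, R3→F1 6, R4→F1 7. Service 21; fixed 6; total 27.
{F1, F2}: service 20 + fixed 10 = 30
{F1, F3}: R1→F1 6, R2→F1 2, R3→F1 6, R4→F3 6. Service 20; fixed 11; total 31.
{F1, F2, F3}: service 19 + fixed 15 = 34
No other subset beats 27.

Open F1 only; minimum total cost 27.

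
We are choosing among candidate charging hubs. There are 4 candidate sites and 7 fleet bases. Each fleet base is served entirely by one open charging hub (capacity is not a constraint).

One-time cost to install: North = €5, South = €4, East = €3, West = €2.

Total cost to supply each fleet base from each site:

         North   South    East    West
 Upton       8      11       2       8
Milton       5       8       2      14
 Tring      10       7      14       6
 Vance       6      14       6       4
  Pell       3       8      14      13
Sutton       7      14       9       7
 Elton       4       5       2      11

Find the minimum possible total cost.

For any fixed open set, each fleet base goes to its cheapest open site; total = fixed + service.
{North, East, West}: Upton→East 2, Milton→East 2, Tring→West 6, Vance→West 4, Pell→North 3, Sutton→North 7, Elton→East 2. Service 26; fixed 10; total 36.
{North, South, East, West}: service 26 + fixed 14 = 40
{North, East}: service 32 + fixed 8 = 40
{West}: Upton→West 8, Milton→West 14, Tring→West 6, Vance→West 4, Pell→West 13, Sutton→West 7, Elton→West 11. Service 63; fixed 2; total 65.
No other subset beats 36.

Minimum total cost: 36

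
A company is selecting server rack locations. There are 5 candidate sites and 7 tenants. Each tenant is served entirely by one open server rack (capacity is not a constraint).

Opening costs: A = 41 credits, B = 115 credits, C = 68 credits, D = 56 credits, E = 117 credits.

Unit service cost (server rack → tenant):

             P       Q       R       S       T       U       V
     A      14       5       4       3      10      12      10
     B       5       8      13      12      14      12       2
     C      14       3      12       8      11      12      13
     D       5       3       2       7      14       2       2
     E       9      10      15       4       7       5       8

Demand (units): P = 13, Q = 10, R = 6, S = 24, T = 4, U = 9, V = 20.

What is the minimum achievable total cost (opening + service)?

Minimum total cost: 374

For any fixed open set, each tenant goes to its cheapest open site; total = fixed + service.
{A, D}: P→D 5·13=65, Q→D 3·10=30, R→D 2·6=12, S→A 3·24=72, T→A 10·4=40, U→D 2·9=18, V→D 2·20=40. Service 277; fixed 97; total 374.
{A, C, D}: service 277 + fixed 165 = 442
{D}: service 389 + fixed 56 = 445
{A, B, C, D, E}: service 265 + fixed 397 = 662
No other subset beats 374.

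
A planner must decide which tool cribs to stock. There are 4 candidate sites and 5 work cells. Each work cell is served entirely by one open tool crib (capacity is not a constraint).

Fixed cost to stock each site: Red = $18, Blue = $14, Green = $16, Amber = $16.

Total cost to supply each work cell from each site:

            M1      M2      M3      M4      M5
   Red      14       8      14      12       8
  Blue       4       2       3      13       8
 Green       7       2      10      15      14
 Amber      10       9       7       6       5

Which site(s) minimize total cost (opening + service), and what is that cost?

Open Blue only; minimum total cost 44.

For any fixed open set, each work cell goes to its cheapest open site; total = fixed + service.
{Blue}: M1→Blue 4, M2→Blue 2, M3→Blue 3, M4→Blue 13, M5→Blue 8. Service 30; fixed 14; total 44.
{Blue, Amber}: service 20 + fixed 30 = 50
{Amber}: M1→Amber 10, M2→Amber 9, M3→Amber 7, M4→Amber 6, M5→Amber 5. Service 37; fixed 16; total 53.
{Red, Blue, Green, Amber}: M1→Blue 4, M2→Blue 2, M3→Blue 3, M4→Amber 6, M5→Amber 5. Service 20; fixed 64; total 84.
No other subset beats 44.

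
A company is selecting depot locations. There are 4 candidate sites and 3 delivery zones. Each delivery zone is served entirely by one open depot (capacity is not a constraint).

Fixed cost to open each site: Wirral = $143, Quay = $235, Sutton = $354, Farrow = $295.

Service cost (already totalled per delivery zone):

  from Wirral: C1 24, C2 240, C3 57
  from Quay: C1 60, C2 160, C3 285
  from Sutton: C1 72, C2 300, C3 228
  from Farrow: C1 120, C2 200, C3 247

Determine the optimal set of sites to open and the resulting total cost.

Open Wirral only; minimum total cost 464.

For any fixed open set, each delivery zone goes to its cheapest open site; total = fixed + service.
{Wirral}: C1→Wirral 24, C2→Wirral 240, C3→Wirral 57. Service 321; fixed 143; total 464.
{Wirral, Quay}: C1→Wirral 24, C2→Quay 160, C3→Wirral 57. Service 241; fixed 378; total 619.
{Wirral, Farrow}: C1→Wirral 24, C2→Farrow 200, C3→Wirral 57. Service 281; fixed 438; total 719.
{Wirral, Quay, Sutton, Farrow}: service 241 + fixed 1027 = 1268
No other subset beats 464.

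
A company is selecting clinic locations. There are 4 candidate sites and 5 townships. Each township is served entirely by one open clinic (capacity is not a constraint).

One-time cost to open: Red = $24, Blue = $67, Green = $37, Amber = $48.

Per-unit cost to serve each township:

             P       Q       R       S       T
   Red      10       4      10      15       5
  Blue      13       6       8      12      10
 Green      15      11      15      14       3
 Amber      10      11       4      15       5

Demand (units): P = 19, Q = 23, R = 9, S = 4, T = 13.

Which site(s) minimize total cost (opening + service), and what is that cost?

For any fixed open set, each township goes to its cheapest open site; total = fixed + service.
{Red, Amber}: P→Red 10·19=190, Q→Red 4·23=92, R→Amber 4·9=36, S→Red 15·4=60, T→Red 5·13=65. Service 443; fixed 72; total 515.
{Red}: P→Red 10·19=190, Q→Red 4·23=92, R→Red 10·9=90, S→Red 15·4=60, T→Red 5·13=65. Service 497; fixed 24; total 521.
{Red, Green, Amber}: P→Red 10·19=190, Q→Red 4·23=92, R→Amber 4·9=36, S→Green 14·4=56, T→Green 3·13=39. Service 413; fixed 109; total 522.
{Red, Blue, Green, Amber}: P→Red 10·19=190, Q→Red 4·23=92, R→Amber 4·9=36, S→Blue 12·4=48, T→Green 3·13=39. Service 405; fixed 176; total 581.
No other subset beats 515.

Open Red and Amber; minimum total cost 515.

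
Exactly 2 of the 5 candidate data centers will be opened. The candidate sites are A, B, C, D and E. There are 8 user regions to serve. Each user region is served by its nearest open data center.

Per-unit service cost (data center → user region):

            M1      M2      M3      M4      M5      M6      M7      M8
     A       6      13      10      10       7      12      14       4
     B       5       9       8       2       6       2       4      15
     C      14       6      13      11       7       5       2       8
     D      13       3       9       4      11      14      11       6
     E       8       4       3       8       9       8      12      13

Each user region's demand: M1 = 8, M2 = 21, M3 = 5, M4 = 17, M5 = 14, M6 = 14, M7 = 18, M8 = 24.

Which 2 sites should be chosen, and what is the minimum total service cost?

With exactly 2 open, each user region uses its cheapest among the chosen.
{B, D}: M1→B 5·8=40, M2→D 3·21=63, M3→B 8·5=40, M4→B 2·17=34, M5→B 6·14=84, M6→B 2·14=28, M7→B 4·18=72, M8→D 6·24=144. Service cost 505.
{B, C}: service cost 580
{A, B}: service cost 583
Among all 10 size-2 choices, {B, D} is lowest.

Choose B and D; total service cost 505.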